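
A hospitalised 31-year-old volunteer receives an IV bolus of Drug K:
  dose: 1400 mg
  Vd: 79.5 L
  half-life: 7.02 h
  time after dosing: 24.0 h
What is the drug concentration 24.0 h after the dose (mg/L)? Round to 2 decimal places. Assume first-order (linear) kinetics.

1.65 mg/L

C₀ = Dose / Vd = 1400 / 79.5 = 17.61 mg/L
k = ln2 / t½ = 0.693147 / 7.02 = 0.09874 h⁻¹
C = C₀ · e^(−k·t) = 17.61 × e^(−0.09874 × 24.0)
  = 17.61 × 0.09350 = 1.647 mg/L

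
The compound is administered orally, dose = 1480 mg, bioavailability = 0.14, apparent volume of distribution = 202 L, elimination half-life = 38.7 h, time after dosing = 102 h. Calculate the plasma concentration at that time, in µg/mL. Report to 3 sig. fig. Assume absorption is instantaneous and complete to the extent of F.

Amount reaching circulation = F × Dose = 0.14 × 1480 = 207.2 mg
C₀ = F·Dose / Vd = 207.2 / 202 = 1.026 mg/L
k = ln2 / t½ = 0.693147 / 38.7 = 0.01791 h⁻¹
C = C₀ · e^(−k·t) = 1.026 × e^(−0.01791 × 102)
  = 1.026 × 0.1609 = 0.1651 mg/L
(0.1651 mg/L = 0.1651 µg/mL)

0.165 µg/mL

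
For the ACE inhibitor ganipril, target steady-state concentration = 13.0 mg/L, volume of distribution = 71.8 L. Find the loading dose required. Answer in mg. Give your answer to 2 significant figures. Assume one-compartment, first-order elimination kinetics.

930 mg

LD = Css × Vd = 13.0 × 71.8 = 933.4 mg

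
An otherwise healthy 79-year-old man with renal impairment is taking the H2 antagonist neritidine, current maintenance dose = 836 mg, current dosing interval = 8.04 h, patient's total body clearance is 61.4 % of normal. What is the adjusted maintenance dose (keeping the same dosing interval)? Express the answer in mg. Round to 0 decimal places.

To keep the same average steady-state level, dosing rate must scale with clearance.
CL ratio = 61.4 / 100 = 0.6140
New dose (same interval) = 836 × 0.6140 = 513.3 mg

513 mg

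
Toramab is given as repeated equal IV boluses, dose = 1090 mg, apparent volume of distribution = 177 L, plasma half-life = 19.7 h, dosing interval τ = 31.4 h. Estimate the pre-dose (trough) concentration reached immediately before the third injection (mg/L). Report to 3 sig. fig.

C₀ per dose = Dose / Vd = 1090 / 177 = 6.158 mg/L
k = ln2 / t½ = 0.693147 / 19.7 = 0.03519 h⁻¹
Fraction remaining after one interval: r = e^(−kτ) = e^(−0.03519 × 31.4) = 0.3312
Before dose 3, 2 doses have been given (aged 1τ, 2τ).
C_trough = C₀ × (r + r²) = 6.158 × (0.3312 + 0.1097) = 2.715 mg/L

2.72 mg/L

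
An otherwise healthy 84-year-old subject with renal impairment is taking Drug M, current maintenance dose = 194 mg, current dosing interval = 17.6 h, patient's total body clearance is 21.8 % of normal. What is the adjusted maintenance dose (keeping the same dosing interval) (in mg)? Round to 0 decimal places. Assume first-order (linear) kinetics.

42 mg

To keep the same average steady-state level, dosing rate must scale with clearance.
CL ratio = 21.8 / 100 = 0.2180
New dose (same interval) = 194 × 0.2180 = 42.29 mg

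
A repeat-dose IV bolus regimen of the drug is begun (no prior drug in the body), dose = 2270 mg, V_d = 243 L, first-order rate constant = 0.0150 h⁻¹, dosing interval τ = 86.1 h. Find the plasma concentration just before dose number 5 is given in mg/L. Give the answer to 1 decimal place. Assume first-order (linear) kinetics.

C₀ per dose = Dose / Vd = 2270 / 243 = 9.342 mg/L
Fraction remaining after one interval: r = e^(−kτ) = e^(−0.01500 × 86.1) = 0.2749
Before dose 5, 4 doses have been given (aged 1τ, 2τ, 3τ, 4τ).
C_trough = C₀ × (r + r² + … + r^4) = C₀ × r(1−r^4)/(1−r)
        = 9.342 × 0.2749 × (1 − 0.005711) / (1 − 0.2749) = 3.522 mg/L

3.5 mg/L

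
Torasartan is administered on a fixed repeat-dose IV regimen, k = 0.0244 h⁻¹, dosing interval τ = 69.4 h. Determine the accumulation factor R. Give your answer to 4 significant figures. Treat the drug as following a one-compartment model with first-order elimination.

1.225

e^(−kτ) = e^(−0.02440 × 69.4) = 0.1839
Accumulation ratio R = 1 / (1 − e^(−kτ)) = 1 / (1 − 0.1839) = 1.225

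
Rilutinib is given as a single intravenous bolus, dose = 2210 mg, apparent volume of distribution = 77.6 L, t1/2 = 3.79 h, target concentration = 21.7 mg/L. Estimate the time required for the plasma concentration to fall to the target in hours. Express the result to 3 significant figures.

1.49 h

C₀ = Dose / Vd = 2210 / 77.6 = 28.48 mg/L
k = ln2 / t½ = 0.693147 / 3.79 = 0.1829 h⁻¹
t = ln(C₀ / C) / k = ln(28.48 / 21.7) / 0.1829
  = ln(1.312) / 0.1829 = 0.2716 / 0.1829 = 1.485 h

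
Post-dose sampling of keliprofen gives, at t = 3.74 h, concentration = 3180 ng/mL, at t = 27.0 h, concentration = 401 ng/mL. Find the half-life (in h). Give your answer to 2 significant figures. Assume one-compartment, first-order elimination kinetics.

k = ln(C₁/C₂) / (t₂ − t₁) = ln(3180/401) / (27.0 − 3.74)
  = 2.071 / 23.26 = 0.08904 h⁻¹
t½ = ln2 / k = 0.693147 / 0.08904 = 7.785 h

7.8 h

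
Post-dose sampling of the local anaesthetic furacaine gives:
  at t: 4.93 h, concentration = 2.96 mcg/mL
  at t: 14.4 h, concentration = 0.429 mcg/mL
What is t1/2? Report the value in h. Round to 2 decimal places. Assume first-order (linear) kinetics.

3.40 h

k = ln(C₁/C₂) / (t₂ − t₁) = ln(2.96/0.429) / (14.4 − 4.93)
  = 1.931 / 9.470 = 0.2039 h⁻¹
t½ = ln2 / k = 0.693147 / 0.2039 = 3.399 h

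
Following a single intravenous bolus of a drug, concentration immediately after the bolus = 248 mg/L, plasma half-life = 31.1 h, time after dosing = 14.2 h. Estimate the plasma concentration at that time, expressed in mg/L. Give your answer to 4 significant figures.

180.7 mg/L

k = ln2 / t½ = 0.693147 / 31.1 = 0.02229 h⁻¹
C = C₀ · e^(−k·t) = 248.0 × e^(−0.02229 × 14.2)
  = 248.0 × 0.7287 = 180.7 mg/L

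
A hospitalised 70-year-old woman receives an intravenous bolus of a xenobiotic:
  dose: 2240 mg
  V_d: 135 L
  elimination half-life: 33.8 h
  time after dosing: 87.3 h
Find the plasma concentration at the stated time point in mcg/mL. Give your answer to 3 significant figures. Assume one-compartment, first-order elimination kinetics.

C₀ = Dose / Vd = 2240 / 135 = 16.59 mg/L
k = ln2 / t½ = 0.693147 / 33.8 = 0.02051 h⁻¹
C = C₀ · e^(−k·t) = 16.59 × e^(−0.02051 × 87.3)
  = 16.59 × 0.1669 = 2.769 mg/L
(2.769 mg/L = 2.769 mcg/mL)

2.77 mcg/mL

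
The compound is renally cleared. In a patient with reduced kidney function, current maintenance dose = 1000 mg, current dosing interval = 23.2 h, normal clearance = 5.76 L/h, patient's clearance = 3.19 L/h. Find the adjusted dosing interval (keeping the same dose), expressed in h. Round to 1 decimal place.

41.9 h

To keep the same average steady-state level, dosing rate must scale with clearance.
CL ratio = 3.19 / 5.76 = 0.5538
New interval (same dose) = 23.2 / 0.5538 = 41.89 h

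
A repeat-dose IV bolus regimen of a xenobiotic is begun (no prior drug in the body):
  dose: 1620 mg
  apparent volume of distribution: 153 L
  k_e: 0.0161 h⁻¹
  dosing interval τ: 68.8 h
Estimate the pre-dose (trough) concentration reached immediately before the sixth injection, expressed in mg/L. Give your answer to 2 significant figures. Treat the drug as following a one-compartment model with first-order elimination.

C₀ per dose = Dose / Vd = 1620 / 153 = 10.59 mg/L
Fraction remaining after one interval: r = e^(−kτ) = e^(−0.01610 × 68.8) = 0.3303
Before dose 6, 5 doses have been given (aged 1τ, 2τ, 3τ, 4τ, 5τ).
C_trough = C₀ × (r + r² + … + r^5) = C₀ × r(1−r^5)/(1−r)
        = 10.59 × 0.3303 × (1 − 0.003931) / (1 − 0.3303) = 5.203 mg/L

5.2 mg/L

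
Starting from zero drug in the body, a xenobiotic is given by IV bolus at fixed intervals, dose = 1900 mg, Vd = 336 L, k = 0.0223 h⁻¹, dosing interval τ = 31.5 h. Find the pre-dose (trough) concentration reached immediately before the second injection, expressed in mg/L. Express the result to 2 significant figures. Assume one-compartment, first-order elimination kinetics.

C₀ per dose = Dose / Vd = 1900 / 336 = 5.655 mg/L
Fraction remaining after one interval: r = e^(−kτ) = e^(−0.02230 × 31.5) = 0.4954
Before dose 2, 1 dose has been given (aged 1τ).
C_trough = C₀ × r = 5.655 × 0.4954 = 2.801 mg/L

2.8 mg/L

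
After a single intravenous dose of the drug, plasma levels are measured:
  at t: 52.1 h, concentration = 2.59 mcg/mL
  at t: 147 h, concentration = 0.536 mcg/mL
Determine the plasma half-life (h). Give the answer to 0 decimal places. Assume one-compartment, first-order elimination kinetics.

k = ln(C₁/C₂) / (t₂ − t₁) = ln(2.59/0.536) / (147 − 52.1)
  = 1.575 / 94.90 = 0.01660 h⁻¹
t½ = ln2 / k = 0.693147 / 0.01660 = 41.76 h

42 h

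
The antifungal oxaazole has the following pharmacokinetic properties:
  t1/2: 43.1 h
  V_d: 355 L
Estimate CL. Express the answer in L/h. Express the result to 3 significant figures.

k = ln2 / t½ = 0.693147 / 43.1 = 0.01608 h⁻¹
CL = k × Vd = 0.01608 × 355 = 5.708 L/h

5.71 L/h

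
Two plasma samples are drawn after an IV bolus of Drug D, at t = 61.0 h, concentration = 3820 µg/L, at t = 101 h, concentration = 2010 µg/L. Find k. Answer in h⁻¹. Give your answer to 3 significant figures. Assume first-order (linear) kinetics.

0.0161 h⁻¹

k = ln(C₁/C₂) / (t₂ − t₁) = ln(3820/2010) / (101 − 61.0)
  = 0.6421 / 40.00 = 0.01605 h⁻¹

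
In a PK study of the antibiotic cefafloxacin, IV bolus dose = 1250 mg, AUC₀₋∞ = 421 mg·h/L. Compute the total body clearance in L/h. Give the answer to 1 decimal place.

3.0 L/h

CL = Dose / AUC = 1250 / 421 = 2.969 L/h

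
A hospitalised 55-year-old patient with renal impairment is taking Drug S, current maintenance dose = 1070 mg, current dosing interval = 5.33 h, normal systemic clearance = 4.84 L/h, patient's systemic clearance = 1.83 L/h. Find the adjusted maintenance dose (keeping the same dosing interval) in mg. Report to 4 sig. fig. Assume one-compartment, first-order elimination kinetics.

404.6 mg

To keep the same average steady-state level, dosing rate must scale with clearance.
CL ratio = 1.83 / 4.84 = 0.3781
New dose (same interval) = 1070 × 0.3781 = 404.6 mg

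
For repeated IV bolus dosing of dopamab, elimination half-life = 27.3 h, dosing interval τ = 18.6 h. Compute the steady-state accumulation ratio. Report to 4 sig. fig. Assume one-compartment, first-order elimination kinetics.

2.657

k = ln2 / t½ = 0.693147 / 27.3 = 0.02539 h⁻¹
e^(−kτ) = e^(−0.02539 × 18.6) = 0.6236
Accumulation ratio R = 1 / (1 − e^(−kτ)) = 1 / (1 − 0.6236) = 2.657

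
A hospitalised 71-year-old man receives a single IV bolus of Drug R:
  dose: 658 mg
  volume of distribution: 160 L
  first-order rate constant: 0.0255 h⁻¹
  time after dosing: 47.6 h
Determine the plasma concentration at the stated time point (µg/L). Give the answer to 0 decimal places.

1222 µg/L

C₀ = Dose / Vd = 658.0 / 160 = 4.113 mg/L
C = C₀ · e^(−k·t) = 4.113 × e^(−0.02550 × 47.6)
  = 4.113 × 0.2971 = 1.222 mg/L
Convert: 1.222 mg/L × 1000 = 1222 µg/L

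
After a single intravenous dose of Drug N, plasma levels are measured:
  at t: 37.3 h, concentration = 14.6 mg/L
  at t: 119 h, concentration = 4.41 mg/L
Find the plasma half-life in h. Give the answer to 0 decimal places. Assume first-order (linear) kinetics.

k = ln(C₁/C₂) / (t₂ − t₁) = ln(14.6/4.41) / (119 − 37.3)
  = 1.197 / 81.70 = 0.01465 h⁻¹
t½ = ln2 / k = 0.693147 / 0.01465 = 47.31 h

47 h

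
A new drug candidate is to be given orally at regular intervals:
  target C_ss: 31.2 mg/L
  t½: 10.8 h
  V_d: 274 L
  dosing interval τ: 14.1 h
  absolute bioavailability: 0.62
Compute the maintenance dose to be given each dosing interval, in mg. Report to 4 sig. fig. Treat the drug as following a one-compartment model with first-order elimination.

k = ln2 / t½ = 0.693147 / 10.8 = 0.06418 h⁻¹
CL = k × Vd = 0.06418 × 274 = 17.59 L/h
At steady state, F × (Dose/τ) = Css × CL.
Dose = Css × CL × τ / F = 31.2 × 17.59 × 14.1 / 0.62 = 12480 mg

12480 mg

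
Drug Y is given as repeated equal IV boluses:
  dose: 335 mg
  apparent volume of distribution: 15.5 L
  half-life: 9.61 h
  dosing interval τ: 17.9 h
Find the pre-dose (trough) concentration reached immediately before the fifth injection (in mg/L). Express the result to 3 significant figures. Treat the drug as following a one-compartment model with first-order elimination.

C₀ per dose = Dose / Vd = 335 / 15.5 = 21.61 mg/L
k = ln2 / t½ = 0.693147 / 9.61 = 0.07213 h⁻¹
Fraction remaining after one interval: r = e^(−kτ) = e^(−0.07213 × 17.9) = 0.2750
Before dose 5, 4 doses have been given (aged 1τ, 2τ, 3τ, 4τ).
C_trough = C₀ × (r + r² + … + r^4) = C₀ × r(1−r^4)/(1−r)
        = 21.61 × 0.2750 × (1 − 0.005719) / (1 − 0.2750) = 8.150 mg/L

8.15 mg/L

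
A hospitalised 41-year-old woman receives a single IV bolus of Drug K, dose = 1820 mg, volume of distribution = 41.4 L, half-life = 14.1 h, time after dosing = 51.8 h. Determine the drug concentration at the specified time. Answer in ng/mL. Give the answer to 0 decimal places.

C₀ = Dose / Vd = 1820 / 41.4 = 43.96 mg/L
k = ln2 / t½ = 0.693147 / 14.1 = 0.04916 h⁻¹
C = C₀ · e^(−k·t) = 43.96 × e^(−0.04916 × 51.8)
  = 43.96 × 0.07836 = 3.445 mg/L
Convert: 3.445 mg/L × 1000 = 3445 ng/mL

3445 ng/mL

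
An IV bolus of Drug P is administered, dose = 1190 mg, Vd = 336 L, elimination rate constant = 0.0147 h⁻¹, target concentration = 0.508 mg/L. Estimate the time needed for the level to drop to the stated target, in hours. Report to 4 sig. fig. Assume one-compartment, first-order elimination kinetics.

C₀ = Dose / Vd = 1190 / 336 = 3.542 mg/L
t = ln(C₀ / C) / k = ln(3.542 / 0.508) / 0.01470
  = ln(6.972) / 0.01470 = 1.942 / 0.01470 = 132.1 h

132.1 h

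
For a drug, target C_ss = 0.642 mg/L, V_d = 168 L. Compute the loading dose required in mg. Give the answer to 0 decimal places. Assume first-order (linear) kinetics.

LD = Css × Vd = 0.642 × 168 = 107.9 mg

108 mg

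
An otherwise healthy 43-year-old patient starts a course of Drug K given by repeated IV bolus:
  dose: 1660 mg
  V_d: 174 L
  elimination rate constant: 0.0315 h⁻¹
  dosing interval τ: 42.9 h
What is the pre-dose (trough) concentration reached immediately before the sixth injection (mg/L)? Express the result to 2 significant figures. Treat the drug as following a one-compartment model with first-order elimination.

C₀ per dose = Dose / Vd = 1660 / 174 = 9.540 mg/L
Fraction remaining after one interval: r = e^(−kτ) = e^(−0.03150 × 42.9) = 0.2589
Before dose 6, 5 doses have been given (aged 1τ, 2τ, 3τ, 4τ, 5τ).
C_trough = C₀ × (r + r² + … + r^5) = C₀ × r(1−r^5)/(1−r)
        = 9.540 × 0.2589 × (1 − 0.001163) / (1 − 0.2589) = 3.329 mg/L

3.3 mg/L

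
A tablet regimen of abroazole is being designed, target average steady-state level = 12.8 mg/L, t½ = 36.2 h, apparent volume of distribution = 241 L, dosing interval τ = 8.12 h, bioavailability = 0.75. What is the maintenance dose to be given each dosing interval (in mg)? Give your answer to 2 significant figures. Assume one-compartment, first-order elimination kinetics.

640 mg

k = ln2 / t½ = 0.693147 / 36.2 = 0.01915 h⁻¹
CL = k × Vd = 0.01915 × 241 = 4.615 L/h
At steady state, F × (Dose/τ) = Css × CL.
Dose = Css × CL × τ / F = 12.8 × 4.615 × 8.12 / 0.75 = 639.6 mg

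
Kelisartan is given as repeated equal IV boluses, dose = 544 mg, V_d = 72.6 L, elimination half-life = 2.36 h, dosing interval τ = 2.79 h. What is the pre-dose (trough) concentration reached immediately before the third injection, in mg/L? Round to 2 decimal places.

C₀ per dose = Dose / Vd = 544 / 72.6 = 7.493 mg/L
k = ln2 / t½ = 0.693147 / 2.36 = 0.2937 h⁻¹
Fraction remaining after one interval: r = e^(−kτ) = e^(−0.2937 × 2.79) = 0.4407
Before dose 3, 2 doses have been given (aged 1τ, 2τ).
C_trough = C₀ × (r + r²) = 7.493 × (0.4407 + 0.1942) = 4.757 mg/L

4.76 mg/L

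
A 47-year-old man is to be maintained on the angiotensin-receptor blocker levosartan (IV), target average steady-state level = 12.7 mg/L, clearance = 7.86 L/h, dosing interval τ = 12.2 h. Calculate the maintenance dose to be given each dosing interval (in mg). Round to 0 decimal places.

1218 mg

At steady state, Dose/τ = Css × CL.
Dose = Css × CL × τ = 12.7 × 7.860 × 12.2 = 1218 mg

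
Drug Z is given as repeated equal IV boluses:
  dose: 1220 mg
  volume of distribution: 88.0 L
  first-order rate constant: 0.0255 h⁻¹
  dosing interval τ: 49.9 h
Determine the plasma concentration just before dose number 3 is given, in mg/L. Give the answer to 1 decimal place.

5.0 mg/L

C₀ per dose = Dose / Vd = 1220 / 88.0 = 13.86 mg/L
Fraction remaining after one interval: r = e^(−kτ) = e^(−0.02550 × 49.9) = 0.2801
Before dose 3, 2 doses have been given (aged 1τ, 2τ).
C_trough = C₀ × (r + r²) = 13.86 × (0.2801 + 0.07846) = 4.970 mg/L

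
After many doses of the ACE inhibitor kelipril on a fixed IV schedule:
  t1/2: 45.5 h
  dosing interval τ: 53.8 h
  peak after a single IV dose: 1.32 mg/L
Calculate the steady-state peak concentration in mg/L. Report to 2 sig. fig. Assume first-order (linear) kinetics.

k = ln2 / t½ = 0.693147 / 45.5 = 0.01523 h⁻¹
e^(−kτ) = e^(−0.01523 × 53.8) = 0.4407
Accumulation ratio R = 1 / (1 − e^(−kτ)) = 1 / (1 − 0.4407) = 1.788
Steady-state peak = C₀ × R = 1.32 × 1.788 = 2.360 mg/L

2.4 mg/L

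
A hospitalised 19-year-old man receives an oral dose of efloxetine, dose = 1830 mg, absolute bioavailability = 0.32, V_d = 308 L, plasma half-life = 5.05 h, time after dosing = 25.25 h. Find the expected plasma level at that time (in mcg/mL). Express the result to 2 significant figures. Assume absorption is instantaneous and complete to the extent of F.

Amount reaching circulation = F × Dose = 0.32 × 1830 = 585.6 mg
C₀ = F·Dose / Vd = 585.6 / 308 = 1.901 mg/L
k = ln2 / t½ = 0.693147 / 5.05 = 0.1373 h⁻¹
t / t½ = 25.25 / 5.05 = 5 half-lives
C = C₀ × (1/2)^5 = 1.901 × 0.03125 = 0.05941 mg/L
(0.05941 mg/L = 0.05941 mcg/mL)

0.059 mcg/mL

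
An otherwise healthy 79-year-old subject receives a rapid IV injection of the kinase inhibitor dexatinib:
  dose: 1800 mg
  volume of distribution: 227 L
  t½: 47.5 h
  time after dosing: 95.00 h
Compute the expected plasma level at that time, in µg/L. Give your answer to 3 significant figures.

1980 µg/L

C₀ = Dose / Vd = 1800 / 227 = 7.930 mg/L
k = ln2 / t½ = 0.693147 / 47.5 = 0.01459 h⁻¹
t / t½ = 95.00 / 47.5 = 2 half-lives
C = C₀ × (1/2)^2 = 7.930 × 0.2500 = 1.983 mg/L
Convert: 1.983 mg/L × 1000 = 1983 µg/L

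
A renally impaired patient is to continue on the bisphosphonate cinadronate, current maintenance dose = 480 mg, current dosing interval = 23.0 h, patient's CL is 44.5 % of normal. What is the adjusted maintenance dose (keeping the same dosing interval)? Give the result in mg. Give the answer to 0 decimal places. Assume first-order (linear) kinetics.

To keep the same average steady-state level, dosing rate must scale with clearance.
CL ratio = 44.5 / 100 = 0.4450
New dose (same interval) = 480 × 0.4450 = 213.6 mg

214 mg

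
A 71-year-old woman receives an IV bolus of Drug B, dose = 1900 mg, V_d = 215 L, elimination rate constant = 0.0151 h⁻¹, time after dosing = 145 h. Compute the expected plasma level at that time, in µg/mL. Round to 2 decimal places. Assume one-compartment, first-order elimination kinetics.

0.99 µg/mL

C₀ = Dose / Vd = 1900 / 215 = 8.837 mg/L
C = C₀ · e^(−k·t) = 8.837 × e^(−0.01510 × 145)
  = 8.837 × 0.1120 = 0.9897 mg/L
(0.9897 mg/L = 0.9897 µg/mL)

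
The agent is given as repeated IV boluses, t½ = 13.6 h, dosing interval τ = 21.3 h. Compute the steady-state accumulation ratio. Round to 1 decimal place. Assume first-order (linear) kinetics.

1.5

k = ln2 / t½ = 0.693147 / 13.6 = 0.05097 h⁻¹
e^(−kτ) = e^(−0.05097 × 21.3) = 0.3377
Accumulation ratio R = 1 / (1 − e^(−kτ)) = 1 / (1 − 0.3377) = 1.510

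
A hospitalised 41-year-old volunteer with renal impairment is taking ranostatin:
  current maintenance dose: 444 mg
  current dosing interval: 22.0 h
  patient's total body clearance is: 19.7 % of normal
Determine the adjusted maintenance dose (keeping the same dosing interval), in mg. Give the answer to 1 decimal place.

87.5 mg

To keep the same average steady-state level, dosing rate must scale with clearance.
CL ratio = 19.7 / 100 = 0.1970
New dose (same interval) = 444 × 0.1970 = 87.47 mg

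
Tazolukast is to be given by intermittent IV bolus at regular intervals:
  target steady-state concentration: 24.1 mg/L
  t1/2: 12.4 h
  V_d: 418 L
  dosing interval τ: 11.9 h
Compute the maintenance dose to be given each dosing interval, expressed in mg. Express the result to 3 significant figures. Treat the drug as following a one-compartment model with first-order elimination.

6700 mg

k = ln2 / t½ = 0.693147 / 12.4 = 0.05590 h⁻¹
CL = k × Vd = 0.05590 × 418 = 23.37 L/h
At steady state, Dose/τ = Css × CL.
Dose = Css × CL × τ = 24.1 × 23.37 × 11.9 = 6702 mg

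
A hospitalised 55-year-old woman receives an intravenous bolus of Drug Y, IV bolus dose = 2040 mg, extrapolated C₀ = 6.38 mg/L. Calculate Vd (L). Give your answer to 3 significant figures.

Vd = Dose / C₀ = 2040 / 6.38 = 319.7 L

320 L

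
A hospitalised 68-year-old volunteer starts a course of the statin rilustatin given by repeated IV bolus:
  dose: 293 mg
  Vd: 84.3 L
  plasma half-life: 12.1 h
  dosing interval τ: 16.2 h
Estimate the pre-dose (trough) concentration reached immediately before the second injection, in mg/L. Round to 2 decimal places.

C₀ per dose = Dose / Vd = 293 / 84.3 = 3.476 mg/L
k = ln2 / t½ = 0.693147 / 12.1 = 0.05728 h⁻¹
Fraction remaining after one interval: r = e^(−kτ) = e^(−0.05728 × 16.2) = 0.3954
Before dose 2, 1 dose has been given (aged 1τ).
C_trough = C₀ × r = 3.476 × 0.3954 = 1.374 mg/L

1.37 mg/L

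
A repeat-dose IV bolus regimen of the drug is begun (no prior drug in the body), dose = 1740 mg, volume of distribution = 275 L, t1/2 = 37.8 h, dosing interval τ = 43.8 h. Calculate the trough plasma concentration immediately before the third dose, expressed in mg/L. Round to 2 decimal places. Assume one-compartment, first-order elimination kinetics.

C₀ per dose = Dose / Vd = 1740 / 275 = 6.327 mg/L
k = ln2 / t½ = 0.693147 / 37.8 = 0.01834 h⁻¹
Fraction remaining after one interval: r = e^(−kτ) = e^(−0.01834 × 43.8) = 0.4479
Before dose 3, 2 doses have been given (aged 1τ, 2τ).
C_trough = C₀ × (r + r²) = 6.327 × (0.4479 + 0.2006) = 4.103 mg/L

4.10 mg/L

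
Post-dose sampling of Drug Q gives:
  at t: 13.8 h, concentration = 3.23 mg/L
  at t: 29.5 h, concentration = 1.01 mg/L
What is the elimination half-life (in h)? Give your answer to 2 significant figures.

9.4 h

k = ln(C₁/C₂) / (t₂ − t₁) = ln(3.23/1.01) / (29.5 − 13.8)
  = 1.163 / 15.70 = 0.07408 h⁻¹
t½ = ln2 / k = 0.693147 / 0.07408 = 9.357 h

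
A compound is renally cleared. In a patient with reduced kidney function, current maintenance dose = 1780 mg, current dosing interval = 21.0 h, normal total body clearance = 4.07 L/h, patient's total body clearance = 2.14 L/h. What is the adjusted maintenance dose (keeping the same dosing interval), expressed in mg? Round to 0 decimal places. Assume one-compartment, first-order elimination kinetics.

To keep the same average steady-state level, dosing rate must scale with clearance.
CL ratio = 2.14 / 4.07 = 0.5258
New dose (same interval) = 1780 × 0.5258 = 935.9 mg

936 mg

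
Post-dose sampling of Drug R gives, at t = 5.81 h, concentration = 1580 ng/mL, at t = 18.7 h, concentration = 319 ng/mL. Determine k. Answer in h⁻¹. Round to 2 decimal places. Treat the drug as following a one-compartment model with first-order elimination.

0.12 h⁻¹

k = ln(C₁/C₂) / (t₂ − t₁) = ln(1580/319) / (18.7 − 5.81)
  = 1.600 / 12.89 = 0.1241 h⁻¹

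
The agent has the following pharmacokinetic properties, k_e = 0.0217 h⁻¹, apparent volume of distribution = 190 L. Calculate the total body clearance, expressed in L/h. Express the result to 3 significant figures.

CL = k × Vd = 0.0217 × 190 = 4.123 L/h

4.12 L/h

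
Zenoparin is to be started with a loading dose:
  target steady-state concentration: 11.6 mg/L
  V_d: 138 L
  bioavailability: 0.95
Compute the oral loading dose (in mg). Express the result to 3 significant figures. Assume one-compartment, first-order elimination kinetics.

LD = Css × Vd / F = 11.6 × 138 / 0.95 = 1685 mg

1690 mg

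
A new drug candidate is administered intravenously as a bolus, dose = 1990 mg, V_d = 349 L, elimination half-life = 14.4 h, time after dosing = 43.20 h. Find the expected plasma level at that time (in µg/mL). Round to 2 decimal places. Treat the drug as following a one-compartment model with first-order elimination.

0.71 µg/mL

C₀ = Dose / Vd = 1990 / 349 = 5.702 mg/L
k = ln2 / t½ = 0.693147 / 14.4 = 0.04814 h⁻¹
t / t½ = 43.20 / 14.4 = 3 half-lives
C = C₀ × (1/2)^3 = 5.702 × 0.1250 = 0.7128 mg/L
(0.7128 mg/L = 0.7128 µg/mL)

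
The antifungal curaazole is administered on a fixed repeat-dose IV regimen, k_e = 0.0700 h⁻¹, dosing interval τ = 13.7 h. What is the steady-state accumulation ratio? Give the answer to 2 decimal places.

1.62

e^(−kτ) = e^(−0.07000 × 13.7) = 0.3833
Accumulation ratio R = 1 / (1 − e^(−kτ)) = 1 / (1 − 0.3833) = 1.622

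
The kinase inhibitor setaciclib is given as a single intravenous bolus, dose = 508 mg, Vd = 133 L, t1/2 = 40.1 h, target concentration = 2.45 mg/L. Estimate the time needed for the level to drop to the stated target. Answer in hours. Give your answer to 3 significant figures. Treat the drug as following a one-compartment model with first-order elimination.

25.7 h

C₀ = Dose / Vd = 508.0 / 133 = 3.820 mg/L
k = ln2 / t½ = 0.693147 / 40.1 = 0.01729 h⁻¹
t = ln(C₀ / C) / k = ln(3.820 / 2.45) / 0.01729
  = ln(1.559) / 0.01729 = 0.4440 / 0.01729 = 25.68 h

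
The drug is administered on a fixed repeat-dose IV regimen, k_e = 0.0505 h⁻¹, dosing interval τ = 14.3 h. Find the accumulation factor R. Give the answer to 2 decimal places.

1.94

e^(−kτ) = e^(−0.05050 × 14.3) = 0.4857
Accumulation ratio R = 1 / (1 − e^(−kτ)) = 1 / (1 − 0.4857) = 1.944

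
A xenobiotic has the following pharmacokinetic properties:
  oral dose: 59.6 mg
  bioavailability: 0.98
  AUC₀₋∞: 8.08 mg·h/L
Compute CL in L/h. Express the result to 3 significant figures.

7.23 L/h

CL = F·Dose / AUC = 0.98 × 59.6 / 8.08 = 7.229 L/h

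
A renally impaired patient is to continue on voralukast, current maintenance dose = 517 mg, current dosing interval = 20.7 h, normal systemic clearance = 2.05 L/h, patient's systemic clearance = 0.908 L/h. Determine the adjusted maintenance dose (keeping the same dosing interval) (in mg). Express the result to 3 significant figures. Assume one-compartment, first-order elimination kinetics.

To keep the same average steady-state level, dosing rate must scale with clearance.
CL ratio = 0.908 / 2.05 = 0.4429
New dose (same interval) = 517 × 0.4429 = 229.0 mg

229 mg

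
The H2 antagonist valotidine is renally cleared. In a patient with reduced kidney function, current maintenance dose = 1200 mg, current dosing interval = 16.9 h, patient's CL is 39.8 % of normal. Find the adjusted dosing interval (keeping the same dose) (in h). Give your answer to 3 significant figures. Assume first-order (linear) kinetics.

To keep the same average steady-state level, dosing rate must scale with clearance.
CL ratio = 39.8 / 100 = 0.3980
New interval (same dose) = 16.9 / 0.3980 = 42.46 h

42.5 h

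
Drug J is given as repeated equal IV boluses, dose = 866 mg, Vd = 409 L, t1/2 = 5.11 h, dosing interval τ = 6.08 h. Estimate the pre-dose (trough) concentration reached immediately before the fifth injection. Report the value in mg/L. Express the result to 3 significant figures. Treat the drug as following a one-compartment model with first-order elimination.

C₀ per dose = Dose / Vd = 866 / 409 = 2.117 mg/L
k = ln2 / t½ = 0.693147 / 5.11 = 0.1356 h⁻¹
Fraction remaining after one interval: r = e^(−kτ) = e^(−0.1356 × 6.08) = 0.4385
Before dose 5, 4 doses have been given (aged 1τ, 2τ, 3τ, 4τ).
C_trough = C₀ × (r + r² + … + r^4) = C₀ × r(1−r^4)/(1−r)
        = 2.117 × 0.4385 × (1 − 0.03697) / (1 − 0.4385) = 1.592 mg/L

1.59 mg/L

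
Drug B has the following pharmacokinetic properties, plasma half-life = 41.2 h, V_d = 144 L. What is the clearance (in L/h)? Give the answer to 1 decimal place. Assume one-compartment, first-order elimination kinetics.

2.4 L/h

k = ln2 / t½ = 0.693147 / 41.2 = 0.01682 h⁻¹
CL = k × Vd = 0.01682 × 144 = 2.422 L/h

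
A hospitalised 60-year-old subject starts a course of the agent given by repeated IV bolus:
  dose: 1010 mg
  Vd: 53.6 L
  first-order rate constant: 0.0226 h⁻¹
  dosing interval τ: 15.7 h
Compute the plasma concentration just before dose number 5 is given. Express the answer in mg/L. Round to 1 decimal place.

C₀ per dose = Dose / Vd = 1010 / 53.6 = 18.84 mg/L
Fraction remaining after one interval: r = e^(−kτ) = e^(−0.02260 × 15.7) = 0.7013
Before dose 5, 4 doses have been given (aged 1τ, 2τ, 3τ, 4τ).
C_trough = C₀ × (r + r² + … + r^4) = C₀ × r(1−r^4)/(1−r)
        = 18.84 × 0.7013 × (1 − 0.2419) / (1 − 0.7013) = 33.53 mg/L

33.5 mg/L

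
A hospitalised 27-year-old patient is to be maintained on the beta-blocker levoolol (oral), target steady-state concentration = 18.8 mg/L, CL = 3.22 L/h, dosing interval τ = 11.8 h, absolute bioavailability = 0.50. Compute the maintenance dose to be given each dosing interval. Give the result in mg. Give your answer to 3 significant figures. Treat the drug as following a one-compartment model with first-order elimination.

1430 mg

At steady state, F × (Dose/τ) = Css × CL.
Dose = Css × CL × τ / F = 18.8 × 3.220 × 11.8 / 0.50 = 1429 mg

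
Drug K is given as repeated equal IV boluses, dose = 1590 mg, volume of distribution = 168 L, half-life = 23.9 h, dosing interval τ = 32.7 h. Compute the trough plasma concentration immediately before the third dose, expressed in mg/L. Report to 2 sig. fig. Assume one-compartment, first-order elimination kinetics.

C₀ per dose = Dose / Vd = 1590 / 168 = 9.464 mg/L
k = ln2 / t½ = 0.693147 / 23.9 = 0.02900 h⁻¹
Fraction remaining after one interval: r = e^(−kτ) = e^(−0.02900 × 32.7) = 0.3874
Before dose 3, 2 doses have been given (aged 1τ, 2τ).
C_trough = C₀ × (r + r²) = 9.464 × (0.3874 + 0.1501) = 5.087 mg/L

5.1 mg/L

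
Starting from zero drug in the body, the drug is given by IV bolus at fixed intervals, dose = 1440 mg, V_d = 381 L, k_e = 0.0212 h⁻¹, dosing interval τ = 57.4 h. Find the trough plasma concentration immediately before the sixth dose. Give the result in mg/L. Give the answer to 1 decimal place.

C₀ per dose = Dose / Vd = 1440 / 381 = 3.780 mg/L
Fraction remaining after one interval: r = e^(−kτ) = e^(−0.02120 × 57.4) = 0.2962
Before dose 6, 5 doses have been given (aged 1τ, 2τ, 3τ, 4τ, 5τ).
C_trough = C₀ × (r + r² + … + r^5) = C₀ × r(1−r^5)/(1−r)
        = 3.780 × 0.2962 × (1 − 0.002280) / (1 − 0.2962) = 1.587 mg/L

1.6 mg/L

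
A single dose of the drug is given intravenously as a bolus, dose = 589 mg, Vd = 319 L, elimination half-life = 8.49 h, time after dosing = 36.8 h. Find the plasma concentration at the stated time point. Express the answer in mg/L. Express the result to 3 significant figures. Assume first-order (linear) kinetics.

C₀ = Dose / Vd = 589.0 / 319 = 1.846 mg/L
k = ln2 / t½ = 0.693147 / 8.49 = 0.08164 h⁻¹
C = C₀ · e^(−k·t) = 1.846 × e^(−0.08164 × 36.8)
  = 1.846 × 0.04957 = 0.09151 mg/L

0.0915 mg/L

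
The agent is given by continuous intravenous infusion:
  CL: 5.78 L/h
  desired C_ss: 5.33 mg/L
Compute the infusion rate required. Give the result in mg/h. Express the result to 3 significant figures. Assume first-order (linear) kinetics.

At steady state, infusion rate R₀ = Css × CL = 5.33 × 5.780 = 30.81 mg/h

30.8 mg/h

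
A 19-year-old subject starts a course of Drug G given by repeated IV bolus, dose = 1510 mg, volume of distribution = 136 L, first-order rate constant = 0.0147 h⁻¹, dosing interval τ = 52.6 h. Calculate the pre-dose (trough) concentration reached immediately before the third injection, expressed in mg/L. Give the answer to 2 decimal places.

C₀ per dose = Dose / Vd = 1510 / 136 = 11.10 mg/L
Fraction remaining after one interval: r = e^(−kτ) = e^(−0.01470 × 52.6) = 0.4615
Before dose 3, 2 doses have been given (aged 1τ, 2τ).
C_trough = C₀ × (r + r²) = 11.10 × (0.4615 + 0.2130) = 7.487 mg/L

7.49 mg/L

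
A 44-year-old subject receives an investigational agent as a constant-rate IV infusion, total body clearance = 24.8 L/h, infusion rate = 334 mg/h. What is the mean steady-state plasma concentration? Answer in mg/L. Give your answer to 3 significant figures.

At steady state Css = R₀ / CL = 334 / 24.80 = 13.47 mg/L

13.5 mg/L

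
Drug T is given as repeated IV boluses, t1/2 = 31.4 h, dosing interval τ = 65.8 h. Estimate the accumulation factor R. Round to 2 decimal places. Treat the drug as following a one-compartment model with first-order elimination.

k = ln2 / t½ = 0.693147 / 31.4 = 0.02207 h⁻¹
e^(−kτ) = e^(−0.02207 × 65.8) = 0.2341
Accumulation ratio R = 1 / (1 − e^(−kτ)) = 1 / (1 − 0.2341) = 1.306

1.31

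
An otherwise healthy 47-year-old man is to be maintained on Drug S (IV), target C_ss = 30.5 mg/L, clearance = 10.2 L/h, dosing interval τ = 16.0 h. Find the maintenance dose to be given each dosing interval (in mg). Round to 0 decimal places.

4978 mg

At steady state, Dose/τ = Css × CL.
Dose = Css × CL × τ = 30.5 × 10.20 × 16.0 = 4978 mg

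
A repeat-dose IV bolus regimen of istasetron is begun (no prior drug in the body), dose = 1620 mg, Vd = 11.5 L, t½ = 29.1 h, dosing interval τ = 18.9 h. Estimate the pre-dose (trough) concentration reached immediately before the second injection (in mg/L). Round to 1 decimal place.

89.8 mg/L

C₀ per dose = Dose / Vd = 1620 / 11.5 = 140.9 mg/L
k = ln2 / t½ = 0.693147 / 29.1 = 0.02382 h⁻¹
Fraction remaining after one interval: r = e^(−kτ) = e^(−0.02382 × 18.9) = 0.6375
Before dose 2, 1 dose has been given (aged 1τ).
C_trough = C₀ × r = 140.9 × 0.6375 = 89.82 mg/L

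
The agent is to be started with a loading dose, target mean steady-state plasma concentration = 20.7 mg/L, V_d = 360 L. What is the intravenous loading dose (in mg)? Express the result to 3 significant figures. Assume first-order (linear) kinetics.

LD = Css × Vd = 20.7 × 360 = 7452 mg

7450 mg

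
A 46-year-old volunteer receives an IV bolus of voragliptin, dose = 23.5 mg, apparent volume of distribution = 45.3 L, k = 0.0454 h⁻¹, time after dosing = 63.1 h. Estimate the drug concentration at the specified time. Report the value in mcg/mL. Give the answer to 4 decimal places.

0.0296 mcg/mL

C₀ = Dose / Vd = 23.50 / 45.3 = 0.5188 mg/L
C = C₀ · e^(−k·t) = 0.5188 × e^(−0.04540 × 63.1)
  = 0.5188 × 0.05700 = 0.02957 mg/L
(0.02957 mg/L = 0.02957 mcg/mL)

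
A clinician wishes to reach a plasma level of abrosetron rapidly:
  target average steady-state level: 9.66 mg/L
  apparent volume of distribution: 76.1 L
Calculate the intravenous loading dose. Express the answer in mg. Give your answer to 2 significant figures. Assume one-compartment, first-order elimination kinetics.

740 mg

LD = Css × Vd = 9.66 × 76.1 = 735.1 mg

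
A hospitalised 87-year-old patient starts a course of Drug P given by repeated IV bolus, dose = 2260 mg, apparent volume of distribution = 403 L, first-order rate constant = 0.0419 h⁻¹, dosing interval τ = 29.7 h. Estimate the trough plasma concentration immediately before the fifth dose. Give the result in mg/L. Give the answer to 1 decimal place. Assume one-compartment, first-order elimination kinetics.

C₀ per dose = Dose / Vd = 2260 / 403 = 5.608 mg/L
Fraction remaining after one interval: r = e^(−kτ) = e^(−0.04190 × 29.7) = 0.2881
Before dose 5, 4 doses have been given (aged 1τ, 2τ, 3τ, 4τ).
C_trough = C₀ × (r + r² + … + r^4) = C₀ × r(1−r^4)/(1−r)
        = 5.608 × 0.2881 × (1 − 0.006889) / (1 − 0.2881) = 2.254 mg/L

2.3 mg/L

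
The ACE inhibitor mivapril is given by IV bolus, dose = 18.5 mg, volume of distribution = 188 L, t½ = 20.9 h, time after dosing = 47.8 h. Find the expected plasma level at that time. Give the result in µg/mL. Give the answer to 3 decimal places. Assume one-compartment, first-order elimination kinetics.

0.020 µg/mL

C₀ = Dose / Vd = 18.50 / 188 = 0.09840 mg/L
k = ln2 / t½ = 0.693147 / 20.9 = 0.03316 h⁻¹
C = C₀ · e^(−k·t) = 0.09840 × e^(−0.03316 × 47.8)
  = 0.09840 × 0.2049 = 0.02016 mg/L
(0.02016 mg/L = 0.02016 µg/mL)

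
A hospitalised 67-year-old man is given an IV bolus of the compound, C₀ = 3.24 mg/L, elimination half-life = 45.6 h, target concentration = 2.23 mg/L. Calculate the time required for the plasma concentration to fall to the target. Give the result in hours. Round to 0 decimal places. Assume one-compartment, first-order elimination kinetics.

25 h

k = ln2 / t½ = 0.693147 / 45.6 = 0.01520 h⁻¹
t = ln(C₀ / C) / k = ln(3.240 / 2.23) / 0.01520
  = ln(1.453) / 0.01520 = 0.3736 / 0.01520 = 24.58 h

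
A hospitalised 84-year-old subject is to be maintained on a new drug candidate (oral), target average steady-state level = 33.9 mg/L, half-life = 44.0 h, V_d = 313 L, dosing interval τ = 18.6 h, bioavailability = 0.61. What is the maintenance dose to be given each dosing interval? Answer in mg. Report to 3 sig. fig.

k = ln2 / t½ = 0.693147 / 44.0 = 0.01575 h⁻¹
CL = k × Vd = 0.01575 × 313 = 4.930 L/h
At steady state, F × (Dose/τ) = Css × CL.
Dose = Css × CL × τ / F = 33.9 × 4.930 × 18.6 / 0.61 = 5096 mg

5100 mg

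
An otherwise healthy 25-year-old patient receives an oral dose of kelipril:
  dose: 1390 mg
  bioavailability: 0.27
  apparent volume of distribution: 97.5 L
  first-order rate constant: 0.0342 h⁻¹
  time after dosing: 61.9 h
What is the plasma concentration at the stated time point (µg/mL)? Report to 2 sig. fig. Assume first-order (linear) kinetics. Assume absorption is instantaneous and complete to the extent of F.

Amount reaching circulation = F × Dose = 0.27 × 1390 = 375.3 mg
C₀ = F·Dose / Vd = 375.3 / 97.5 = 3.849 mg/L
C = C₀ · e^(−k·t) = 3.849 × e^(−0.03420 × 61.9)
  = 3.849 × 0.1204 = 0.4634 mg/L
(0.4634 mg/L = 0.4634 µg/mL)

0.46 µg/mL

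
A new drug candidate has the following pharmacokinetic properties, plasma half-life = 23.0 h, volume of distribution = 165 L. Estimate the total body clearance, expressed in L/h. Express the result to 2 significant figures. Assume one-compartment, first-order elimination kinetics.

5.0 L/h

k = ln2 / t½ = 0.693147 / 23.0 = 0.03014 h⁻¹
CL = k × Vd = 0.03014 × 165 = 4.973 L/h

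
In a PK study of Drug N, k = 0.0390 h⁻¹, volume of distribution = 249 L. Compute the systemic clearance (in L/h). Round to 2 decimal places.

CL = k × Vd = 0.0390 × 249 = 9.711 L/h

9.71 L/h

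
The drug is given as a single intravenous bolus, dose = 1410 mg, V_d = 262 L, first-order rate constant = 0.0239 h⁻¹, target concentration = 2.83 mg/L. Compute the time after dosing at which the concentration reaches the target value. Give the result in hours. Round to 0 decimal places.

27 h

C₀ = Dose / Vd = 1410 / 262 = 5.382 mg/L
t = ln(C₀ / C) / k = ln(5.382 / 2.83) / 0.02390
  = ln(1.902) / 0.02390 = 0.6429 / 0.02390 = 26.90 h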